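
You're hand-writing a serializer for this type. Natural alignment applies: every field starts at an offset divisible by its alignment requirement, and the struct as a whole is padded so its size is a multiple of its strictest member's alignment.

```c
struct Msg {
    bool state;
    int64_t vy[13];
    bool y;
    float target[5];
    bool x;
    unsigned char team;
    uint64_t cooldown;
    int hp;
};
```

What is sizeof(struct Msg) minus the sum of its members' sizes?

20

@0: state [1B, align 1] → 1
+7 pad (align 8)
@8: vy [104B, align 8] → 112
@112: y [1B, align 1] → 113
+3 pad (align 4)
@116: target [20B, align 4] → 136
@136: x [1B, align 1] → 137
@137: team [1B, align 1] → 138
+6 pad (align 8)
@144: cooldown [8B, align 8] → 152
@152: hp [4B, align 4] → 156
+4 tail pad (align 8)
size 160, align 8
data bytes 140, size 160 → padding 20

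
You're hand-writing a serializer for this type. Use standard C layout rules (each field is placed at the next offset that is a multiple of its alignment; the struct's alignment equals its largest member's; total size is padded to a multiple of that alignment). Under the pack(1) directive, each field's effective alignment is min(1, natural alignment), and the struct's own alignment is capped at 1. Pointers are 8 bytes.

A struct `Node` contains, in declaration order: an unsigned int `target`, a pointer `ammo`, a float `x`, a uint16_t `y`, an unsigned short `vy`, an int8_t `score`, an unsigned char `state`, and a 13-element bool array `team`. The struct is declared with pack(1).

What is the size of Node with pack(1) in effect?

0..4  target  (4B, 1-aligned)
4..12  ammo  (8B, 1-aligned)
12..16  x  (4B, 1-aligned)
16..18  y  (2B, 1-aligned)
18..20  vy  (2B, 1-aligned)
20..21  score  (1B, 1-aligned)
21..22  state  (1B, 1-aligned)
22..35  team  (13B, 1-aligned)
sizeof = 35, alignof = 1

35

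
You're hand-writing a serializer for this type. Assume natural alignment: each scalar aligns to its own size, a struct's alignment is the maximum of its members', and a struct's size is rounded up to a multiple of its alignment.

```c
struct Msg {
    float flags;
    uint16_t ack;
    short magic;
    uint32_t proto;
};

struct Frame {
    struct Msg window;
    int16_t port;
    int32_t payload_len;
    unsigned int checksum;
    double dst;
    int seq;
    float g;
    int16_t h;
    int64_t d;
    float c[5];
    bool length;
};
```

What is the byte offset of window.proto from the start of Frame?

8

Msg: @0: flags [4B, align 4] → 4; @4: ack [2B, align 2] → 6; @6: magic [2B, align 2] → 8; @8: proto [4B, align 4] → 12; size 12, align 4
@0: window [12B, align 4] → 12
within Msg: proto at 8
0 + 8 = 8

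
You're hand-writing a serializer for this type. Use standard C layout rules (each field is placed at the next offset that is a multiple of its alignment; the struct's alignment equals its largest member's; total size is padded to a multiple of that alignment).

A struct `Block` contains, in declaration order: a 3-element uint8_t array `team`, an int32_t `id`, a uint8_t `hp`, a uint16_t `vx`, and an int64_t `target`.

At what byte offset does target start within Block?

16

@0: team [3B, align 1] → 3
+1 pad (align 4)
@4: id [4B, align 4] → 8
@8: hp [1B, align 1] → 9
+1 pad (align 2)
@10: vx [2B, align 2] → 12
+4 pad (align 8)
@16: target [8B, align 8] → 24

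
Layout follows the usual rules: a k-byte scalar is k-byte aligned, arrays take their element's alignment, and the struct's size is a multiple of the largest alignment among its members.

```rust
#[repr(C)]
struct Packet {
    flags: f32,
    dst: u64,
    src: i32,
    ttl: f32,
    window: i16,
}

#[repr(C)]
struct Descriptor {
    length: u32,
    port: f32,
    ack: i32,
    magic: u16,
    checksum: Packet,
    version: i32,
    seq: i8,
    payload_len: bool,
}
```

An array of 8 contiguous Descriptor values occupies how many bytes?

Packet: flags at 0 (size 4, align 4) → ends 4; pad 4 to align 8 for dst; dst at 8 (size 8, align 8) → ends 16; src at 16 (size 4, align 4) → ends 20; ttl at 20 (size 4, align 4) → ends 24; window at 24 (size 2, align 2) → ends 26; tail pad 6 to reach multiple of 8; total 32 bytes, alignment 8
length at 0 (size 4, align 4) → ends 4
port at 4 (size 4, align 4) → ends 8
ack at 8 (size 4, align 4) → ends 12
magic at 12 (size 2, align 2) → ends 14
pad 2 to align 8 for checksum
checksum at 16 (size 32, align 8) → ends 48
version at 48 (size 4, align 4) → ends 52
seq at 52 (size 1, align 1) → ends 53
payload_len at 53 (size 1, align 1) → ends 54
tail pad 2 to reach multiple of 8
total 56 bytes, alignment 8
array of 8: 8 × 56 = 448

448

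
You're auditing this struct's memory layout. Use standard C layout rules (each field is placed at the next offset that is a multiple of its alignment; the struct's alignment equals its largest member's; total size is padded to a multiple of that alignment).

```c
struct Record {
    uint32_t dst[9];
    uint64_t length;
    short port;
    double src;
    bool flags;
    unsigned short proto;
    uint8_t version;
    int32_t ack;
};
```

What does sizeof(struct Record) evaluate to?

80 bytes

dst at 0 (size 36, align 4) → ends 36
pad 4 to align 8 for length
length at 40 (size 8, align 8) → ends 48
port at 48 (size 2, align 2) → ends 50
pad 6 to align 8 for src
src at 56 (size 8, align 8) → ends 64
flags at 64 (size 1, align 1) → ends 65
pad 1 to align 2 for proto
proto at 66 (size 2, align 2) → ends 68
version at 68 (size 1, align 1) → ends 69
pad 3 to align 4 for ack
ack at 72 (size 4, align 4) → ends 76
tail pad 4 to reach multiple of 8
total 80 bytes, alignment 8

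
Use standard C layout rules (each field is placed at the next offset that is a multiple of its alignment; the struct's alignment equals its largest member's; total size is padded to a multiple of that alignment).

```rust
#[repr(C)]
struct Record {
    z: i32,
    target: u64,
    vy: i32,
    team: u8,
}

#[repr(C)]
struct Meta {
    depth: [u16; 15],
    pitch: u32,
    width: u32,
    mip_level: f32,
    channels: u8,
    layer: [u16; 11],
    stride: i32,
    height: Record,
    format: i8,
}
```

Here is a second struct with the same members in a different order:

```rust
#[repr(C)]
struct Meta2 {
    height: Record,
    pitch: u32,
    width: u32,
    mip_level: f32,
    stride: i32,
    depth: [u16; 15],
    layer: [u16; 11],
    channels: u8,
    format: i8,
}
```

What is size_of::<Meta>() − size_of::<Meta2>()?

8

Record: @0: z [4B, align 4] → 4; +4 pad (align 8); @8: target [8B, align 8] → 16; @16: vy [4B, align 4] → 20; @20: team [1B, align 1] → 21; +3 tail pad (align 8); size 24, align 8
@0: depth [30B, align 2] → 30
+2 pad (align 4)
@32: pitch [4B, align 4] → 36
@36: width [4B, align 4] → 40
@40: mip_level [4B, align 4] → 44
@44: channels [1B, align 1] → 45
+1 pad (align 2)
@46: layer [22B, align 2] → 68
@68: stride [4B, align 4] → 72
@72: height [24B, align 8] → 96
@96: format [1B, align 1] → 97
+7 tail pad (align 8)
size 104, align 8
— Meta2 —
@0: height [24B, align 8] → 24
@24: pitch [4B, align 4] → 28
@28: width [4B, align 4] → 32
@32: mip_level [4B, align 4] → 36
@36: stride [4B, align 4] → 40
@40: depth [30B, align 2] → 70
@70: layer [22B, align 2] → 92
@92: channels [1B, align 1] → 93
@93: format [1B, align 1] → 94
+2 tail pad (align 8)
size 96, align 8
104 − 96 = 8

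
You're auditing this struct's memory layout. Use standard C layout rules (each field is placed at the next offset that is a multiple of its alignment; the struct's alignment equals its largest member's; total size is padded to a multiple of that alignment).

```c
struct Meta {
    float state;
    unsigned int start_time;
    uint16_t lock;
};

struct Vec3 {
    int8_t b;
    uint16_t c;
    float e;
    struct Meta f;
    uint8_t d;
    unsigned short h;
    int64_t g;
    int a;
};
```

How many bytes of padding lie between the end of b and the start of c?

Meta: @0: state [4B, align 4] → 4; @4: start_time [4B, align 4] → 8; @8: lock [2B, align 2] → 10; +2 tail pad (align 4); size 12, align 4
@0: b [1B, align 1] → 1
+1 pad (align 2)
@2: c [2B, align 2] → 4

1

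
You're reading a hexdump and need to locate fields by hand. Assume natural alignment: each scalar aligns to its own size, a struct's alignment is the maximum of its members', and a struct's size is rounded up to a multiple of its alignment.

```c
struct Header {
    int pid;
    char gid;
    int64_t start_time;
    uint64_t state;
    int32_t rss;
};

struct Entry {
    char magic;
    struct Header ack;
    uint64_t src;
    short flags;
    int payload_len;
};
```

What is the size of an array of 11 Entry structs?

Header: 0..4  pid  (4B, 4-aligned); 4..5  gid  (1B, 1-aligned); 5..8  -- padding (3B); 8..16  start_time  (8B, 8-aligned); 16..24  state  (8B, 8-aligned); 24..28  rss  (4B, 4-aligned); 28..32  -- tail padding (4B); sizeof = 32, alignof = 8
0..1  magic  (1B, 1-aligned)
1..8  -- padding (7B)
8..40  ack  (32B, 8-aligned)
40..48  src  (8B, 8-aligned)
48..50  flags  (2B, 2-aligned)
50..52  -- padding (2B)
52..56  payload_len  (4B, 4-aligned)
sizeof = 56, alignof = 8
array of 11: 11 × 56 = 616

616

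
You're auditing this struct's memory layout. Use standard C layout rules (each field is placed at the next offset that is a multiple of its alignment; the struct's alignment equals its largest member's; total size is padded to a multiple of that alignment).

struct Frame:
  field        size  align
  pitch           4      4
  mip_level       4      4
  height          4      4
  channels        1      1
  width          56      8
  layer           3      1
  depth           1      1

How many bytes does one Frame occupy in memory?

80

@0: pitch [4B, align 4] → 4
@4: mip_level [4B, align 4] → 8
@8: height [4B, align 4] → 12
@12: channels [1B, align 1] → 13
+3 pad (align 8)
@16: width [56B, align 8] → 72
@72: layer [3B, align 1] → 75
@75: depth [1B, align 1] → 76
+4 tail pad (align 8)
size 80, align 8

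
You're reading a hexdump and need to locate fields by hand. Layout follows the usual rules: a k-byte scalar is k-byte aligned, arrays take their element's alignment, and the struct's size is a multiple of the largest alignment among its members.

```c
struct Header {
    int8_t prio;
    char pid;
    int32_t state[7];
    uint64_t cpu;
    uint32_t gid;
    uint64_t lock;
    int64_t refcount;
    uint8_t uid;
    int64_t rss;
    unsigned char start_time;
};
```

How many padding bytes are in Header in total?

0..1  prio  (1B, 1-aligned)
1..2  pid  (1B, 1-aligned)
2..4  -- padding (2B)
4..32  state  (28B, 4-aligned)
32..40  cpu  (8B, 8-aligned)
40..44  gid  (4B, 4-aligned)
44..48  -- padding (4B)
48..56  lock  (8B, 8-aligned)
56..64  refcount  (8B, 8-aligned)
64..65  uid  (1B, 1-aligned)
65..72  -- padding (7B)
72..80  rss  (8B, 8-aligned)
80..81  start_time  (1B, 1-aligned)
81..88  -- tail padding (7B)
sizeof = 88, alignof = 8
data bytes 68, size 88 → padding 20

20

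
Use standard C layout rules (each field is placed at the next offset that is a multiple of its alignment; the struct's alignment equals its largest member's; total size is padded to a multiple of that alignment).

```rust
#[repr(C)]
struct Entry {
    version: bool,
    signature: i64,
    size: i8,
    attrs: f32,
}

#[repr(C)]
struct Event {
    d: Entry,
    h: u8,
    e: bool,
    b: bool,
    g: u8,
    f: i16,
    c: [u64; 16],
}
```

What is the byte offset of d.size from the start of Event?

Entry: version at 0 (size 1, align 1) → ends 1; pad 7 to align 8 for signature; signature at 8 (size 8, align 8) → ends 16; size at 16 (size 1, align 1) → ends 17; pad 3 to align 4 for attrs; attrs at 20 (size 4, align 4) → ends 24; total 24 bytes, alignment 8
d at 0 (size 24, align 8) → ends 24
within Entry: size at 16
0 + 16 = 16

16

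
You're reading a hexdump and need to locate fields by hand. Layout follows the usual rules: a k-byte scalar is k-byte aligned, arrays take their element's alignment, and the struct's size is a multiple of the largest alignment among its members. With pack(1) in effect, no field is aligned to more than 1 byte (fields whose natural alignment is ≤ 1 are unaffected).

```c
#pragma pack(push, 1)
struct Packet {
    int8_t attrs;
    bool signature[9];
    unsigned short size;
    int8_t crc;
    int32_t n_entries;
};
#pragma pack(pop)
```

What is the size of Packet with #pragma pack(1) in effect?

17

0..1  attrs  (1B, 1-aligned)
1..10  signature  (9B, 1-aligned)
10..12  size  (2B, 1-aligned)
12..13  crc  (1B, 1-aligned)
13..17  n_entries  (4B, 1-aligned)
sizeof = 17, alignof = 1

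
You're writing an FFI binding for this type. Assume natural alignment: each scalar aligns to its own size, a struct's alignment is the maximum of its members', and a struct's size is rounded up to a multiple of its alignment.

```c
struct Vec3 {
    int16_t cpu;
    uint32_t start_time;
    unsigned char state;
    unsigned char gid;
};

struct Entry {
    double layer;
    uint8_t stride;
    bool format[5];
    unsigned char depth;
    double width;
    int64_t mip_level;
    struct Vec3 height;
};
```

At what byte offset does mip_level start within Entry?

24

Vec3: @0: cpu [2B, align 2] → 2; +2 pad (align 4); @4: start_time [4B, align 4] → 8; @8: state [1B, align 1] → 9; @9: gid [1B, align 1] → 10; +2 tail pad (align 4); size 12, align 4
@0: layer [8B, align 8] → 8
@8: stride [1B, align 1] → 9
@9: format [5B, align 1] → 14
@14: depth [1B, align 1] → 15
+1 pad (align 8)
@16: width [8B, align 8] → 24
@24: mip_level [8B, align 8] → 32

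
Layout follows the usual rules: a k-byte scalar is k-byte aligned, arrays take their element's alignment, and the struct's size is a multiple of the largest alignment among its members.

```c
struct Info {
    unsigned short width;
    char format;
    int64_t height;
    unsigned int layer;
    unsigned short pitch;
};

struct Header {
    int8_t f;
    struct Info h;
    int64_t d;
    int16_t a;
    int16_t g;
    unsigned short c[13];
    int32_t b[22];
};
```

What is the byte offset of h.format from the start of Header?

Info: width at 0 (size 2, align 2) → ends 2; format at 2 (size 1, align 1) → ends 3; pad 5 to align 8 for height; height at 8 (size 8, align 8) → ends 16; layer at 16 (size 4, align 4) → ends 20; pitch at 20 (size 2, align 2) → ends 22; tail pad 2 to reach multiple of 8; total 24 bytes, alignment 8
f at 0 (size 1, align 1) → ends 1
pad 7 to align 8 for h
h at 8 (size 24, align 8) → ends 32
within Info: format at 2
8 + 2 = 10

10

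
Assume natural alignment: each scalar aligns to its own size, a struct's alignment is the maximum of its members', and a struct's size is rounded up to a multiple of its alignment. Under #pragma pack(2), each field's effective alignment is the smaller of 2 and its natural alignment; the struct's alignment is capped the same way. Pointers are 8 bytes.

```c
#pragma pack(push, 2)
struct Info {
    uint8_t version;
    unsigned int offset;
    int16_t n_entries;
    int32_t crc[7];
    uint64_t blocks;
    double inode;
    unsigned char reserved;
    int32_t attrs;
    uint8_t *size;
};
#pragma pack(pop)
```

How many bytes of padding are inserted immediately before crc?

0..1  version  (1B, 1-aligned)
1..2  -- padding (1B)
2..6  offset  (4B, 2-aligned)
6..8  n_entries  (2B, 2-aligned)
8..36  crc  (28B, 2-aligned)

0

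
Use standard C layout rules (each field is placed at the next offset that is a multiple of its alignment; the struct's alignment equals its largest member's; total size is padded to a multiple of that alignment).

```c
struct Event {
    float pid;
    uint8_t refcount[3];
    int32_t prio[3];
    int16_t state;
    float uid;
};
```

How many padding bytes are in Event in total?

3

pid at 0 (size 4, align 4) → ends 4
refcount at 4 (size 3, align 1) → ends 7
pad 1 to align 4 for prio
prio at 8 (size 12, align 4) → ends 20
state at 20 (size 2, align 2) → ends 22
pad 2 to align 4 for uid
uid at 24 (size 4, align 4) → ends 28
total 28 bytes, alignment 4
data bytes 25, size 28 → padding 3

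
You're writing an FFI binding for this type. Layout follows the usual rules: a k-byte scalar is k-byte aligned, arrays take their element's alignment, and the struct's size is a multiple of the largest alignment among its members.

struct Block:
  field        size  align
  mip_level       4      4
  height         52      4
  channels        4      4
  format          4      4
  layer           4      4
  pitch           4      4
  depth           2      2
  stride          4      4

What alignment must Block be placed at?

4

member alignments: mip_level=4, height=4, channels=4, format=4, layer=4, pitch=4, depth=2, stride=4
max = 4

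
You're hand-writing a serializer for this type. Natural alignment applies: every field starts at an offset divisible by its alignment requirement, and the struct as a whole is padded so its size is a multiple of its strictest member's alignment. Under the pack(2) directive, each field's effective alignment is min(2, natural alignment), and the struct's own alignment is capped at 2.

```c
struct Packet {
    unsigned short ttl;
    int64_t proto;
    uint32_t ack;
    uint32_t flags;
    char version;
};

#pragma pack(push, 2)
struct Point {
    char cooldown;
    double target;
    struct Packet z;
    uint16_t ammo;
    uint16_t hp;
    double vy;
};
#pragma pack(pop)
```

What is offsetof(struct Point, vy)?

46

Packet: @0: ttl [2B, align 2] → 2; +6 pad (align 8); @8: proto [8B, align 8] → 16; @16: ack [4B, align 4] → 20; @20: flags [4B, align 4] → 24; @24: version [1B, align 1] → 25; +7 tail pad (align 8); size 32, align 8
@0: cooldown [1B, align 1] → 1
+1 pad (align 2)
@2: target [8B, align 2] → 10
@10: z [32B, align 2] → 42
@42: ammo [2B, align 2] → 44
@44: hp [2B, align 2] → 46
@46: vy [8B, align 2] → 54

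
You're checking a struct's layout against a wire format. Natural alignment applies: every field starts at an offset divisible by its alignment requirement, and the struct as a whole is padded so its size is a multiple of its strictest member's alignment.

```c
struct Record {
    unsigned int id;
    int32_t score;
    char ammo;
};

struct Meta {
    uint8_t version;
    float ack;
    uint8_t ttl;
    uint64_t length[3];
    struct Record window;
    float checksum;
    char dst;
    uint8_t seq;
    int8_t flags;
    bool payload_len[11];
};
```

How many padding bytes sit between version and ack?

Record: 0..4  id  (4B, 4-aligned); 4..8  score  (4B, 4-aligned); 8..9  ammo  (1B, 1-aligned); 9..12  -- tail padding (3B); sizeof = 12, alignof = 4
0..1  version  (1B, 1-aligned)
1..4  -- padding (3B)
4..8  ack  (4B, 4-aligned)

3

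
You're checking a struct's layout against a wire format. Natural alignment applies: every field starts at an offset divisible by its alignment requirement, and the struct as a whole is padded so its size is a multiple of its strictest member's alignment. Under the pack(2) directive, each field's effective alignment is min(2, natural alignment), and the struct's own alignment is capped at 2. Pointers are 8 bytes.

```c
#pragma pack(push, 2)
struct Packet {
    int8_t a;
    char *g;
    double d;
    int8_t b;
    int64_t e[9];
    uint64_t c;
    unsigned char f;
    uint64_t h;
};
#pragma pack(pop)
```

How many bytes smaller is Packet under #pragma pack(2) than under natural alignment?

natural layout:
  0..1  a  (1B, 1-aligned)
  1..8  -- padding (7B)
  8..16  g  (8B, 8-aligned)
  16..24  d  (8B, 8-aligned)
  24..25  b  (1B, 1-aligned)
  25..32  -- padding (7B)
  32..104  e  (72B, 8-aligned)
  104..112  c  (8B, 8-aligned)
  112..113  f  (1B, 1-aligned)
  113..120  -- padding (7B)
  120..128  h  (8B, 8-aligned)
  sizeof = 128, alignof = 8
packed(2) layout:
  0..1  a  (1B, 1-aligned)
  1..2  -- padding (1B)
  2..10  g  (8B, 2-aligned)
  10..18  d  (8B, 2-aligned)
  18..19  b  (1B, 1-aligned)
  19..20  -- padding (1B)
  20..92  e  (72B, 2-aligned)
  92..100  c  (8B, 2-aligned)
  100..101  f  (1B, 1-aligned)
  101..102  -- padding (1B)
  102..110  h  (8B, 2-aligned)
  sizeof = 110, alignof = 2
128 − 110 = 18

18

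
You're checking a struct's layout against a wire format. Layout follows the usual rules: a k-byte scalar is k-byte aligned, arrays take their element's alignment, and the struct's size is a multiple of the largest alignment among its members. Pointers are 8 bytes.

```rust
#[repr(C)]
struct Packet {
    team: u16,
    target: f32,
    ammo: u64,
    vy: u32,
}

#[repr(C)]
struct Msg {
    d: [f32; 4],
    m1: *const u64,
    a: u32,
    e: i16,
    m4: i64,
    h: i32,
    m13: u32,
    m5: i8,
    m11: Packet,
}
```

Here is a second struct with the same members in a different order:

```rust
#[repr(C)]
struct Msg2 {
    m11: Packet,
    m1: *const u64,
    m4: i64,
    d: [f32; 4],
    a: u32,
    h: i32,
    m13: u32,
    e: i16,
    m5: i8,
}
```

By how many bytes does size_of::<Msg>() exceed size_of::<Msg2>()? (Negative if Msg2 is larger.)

8

Packet: 0..2  team  (2B, 2-aligned); 2..4  -- padding (2B); 4..8  target  (4B, 4-aligned); 8..16  ammo  (8B, 8-aligned); 16..20  vy  (4B, 4-aligned); 20..24  -- tail padding (4B); sizeof = 24, alignof = 8
0..16  d  (16B, 4-aligned)
16..24  m1  (8B, 8-aligned)
24..28  a  (4B, 4-aligned)
28..30  e  (2B, 2-aligned)
30..32  -- padding (2B)
32..40  m4  (8B, 8-aligned)
40..44  h  (4B, 4-aligned)
44..48  m13  (4B, 4-aligned)
48..49  m5  (1B, 1-aligned)
49..56  -- padding (7B)
56..80  m11  (24B, 8-aligned)
sizeof = 80, alignof = 8
— Msg2 —
0..24  m11  (24B, 8-aligned)
24..32  m1  (8B, 8-aligned)
32..40  m4  (8B, 8-aligned)
40..56  d  (16B, 4-aligned)
56..60  a  (4B, 4-aligned)
60..64  h  (4B, 4-aligned)
64..68  m13  (4B, 4-aligned)
68..70  e  (2B, 2-aligned)
70..71  m5  (1B, 1-aligned)
71..72  -- tail padding (1B)
sizeof = 72, alignof = 8
80 − 72 = 8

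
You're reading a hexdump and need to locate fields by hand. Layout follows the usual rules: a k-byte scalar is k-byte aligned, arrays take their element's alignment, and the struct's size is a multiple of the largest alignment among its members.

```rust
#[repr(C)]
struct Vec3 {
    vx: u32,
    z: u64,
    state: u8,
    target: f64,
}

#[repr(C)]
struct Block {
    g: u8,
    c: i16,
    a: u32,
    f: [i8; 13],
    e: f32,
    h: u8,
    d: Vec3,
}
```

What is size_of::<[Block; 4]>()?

256

Vec3: 0..4  vx  (4B, 4-aligned); 4..8  -- padding (4B); 8..16  z  (8B, 8-aligned); 16..17  state  (1B, 1-aligned); 17..24  -- padding (7B); 24..32  target  (8B, 8-aligned); sizeof = 32, alignof = 8
0..1  g  (1B, 1-aligned)
1..2  -- padding (1B)
2..4  c  (2B, 2-aligned)
4..8  a  (4B, 4-aligned)
8..21  f  (13B, 1-aligned)
21..24  -- padding (3B)
24..28  e  (4B, 4-aligned)
28..29  h  (1B, 1-aligned)
29..32  -- padding (3B)
32..64  d  (32B, 8-aligned)
sizeof = 64, alignof = 8
array of 4: 4 × 64 = 256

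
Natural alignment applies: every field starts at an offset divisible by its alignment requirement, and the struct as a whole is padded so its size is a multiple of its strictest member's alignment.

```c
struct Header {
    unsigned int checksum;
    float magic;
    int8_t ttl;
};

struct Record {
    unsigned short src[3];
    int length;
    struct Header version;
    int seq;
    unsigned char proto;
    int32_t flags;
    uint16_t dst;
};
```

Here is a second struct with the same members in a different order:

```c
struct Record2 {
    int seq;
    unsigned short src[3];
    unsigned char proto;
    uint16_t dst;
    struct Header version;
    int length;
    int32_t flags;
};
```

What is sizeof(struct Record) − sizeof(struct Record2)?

4

Header: 0..4  checksum  (4B, 4-aligned); 4..8  magic  (4B, 4-aligned); 8..9  ttl  (1B, 1-aligned); 9..12  -- tail padding (3B); sizeof = 12, alignof = 4
0..6  src  (6B, 2-aligned)
6..8  -- padding (2B)
8..12  length  (4B, 4-aligned)
12..24  version  (12B, 4-aligned)
24..28  seq  (4B, 4-aligned)
28..29  proto  (1B, 1-aligned)
29..32  -- padding (3B)
32..36  flags  (4B, 4-aligned)
36..38  dst  (2B, 2-aligned)
38..40  -- tail padding (2B)
sizeof = 40, alignof = 4
— Record2 —
0..4  seq  (4B, 4-aligned)
4..10  src  (6B, 2-aligned)
10..11  proto  (1B, 1-aligned)
11..12  -- padding (1B)
12..14  dst  (2B, 2-aligned)
14..16  -- padding (2B)
16..28  version  (12B, 4-aligned)
28..32  length  (4B, 4-aligned)
32..36  flags  (4B, 4-aligned)
sizeof = 36, alignof = 4
40 − 36 = 4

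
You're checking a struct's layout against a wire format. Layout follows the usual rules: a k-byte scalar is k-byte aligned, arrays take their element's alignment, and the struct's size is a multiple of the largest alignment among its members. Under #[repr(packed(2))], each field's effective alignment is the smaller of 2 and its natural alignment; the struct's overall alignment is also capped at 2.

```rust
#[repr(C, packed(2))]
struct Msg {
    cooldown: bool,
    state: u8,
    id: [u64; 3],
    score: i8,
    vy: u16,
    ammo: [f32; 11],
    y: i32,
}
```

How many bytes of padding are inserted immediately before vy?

1

@0: cooldown [1B, align 1] → 1
@1: state [1B, align 1] → 2
@2: id [24B, align 2] → 26
@26: score [1B, align 1] → 27
+1 pad (align 2)
@28: vy [2B, align 2] → 30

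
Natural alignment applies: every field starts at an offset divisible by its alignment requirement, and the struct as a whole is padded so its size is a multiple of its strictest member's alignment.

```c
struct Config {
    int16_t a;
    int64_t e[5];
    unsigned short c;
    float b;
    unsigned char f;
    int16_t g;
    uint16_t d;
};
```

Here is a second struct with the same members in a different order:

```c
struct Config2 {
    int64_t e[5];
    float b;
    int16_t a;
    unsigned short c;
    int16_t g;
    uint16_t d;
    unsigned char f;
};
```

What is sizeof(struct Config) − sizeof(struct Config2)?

8

0..2  a  (2B, 2-aligned)
2..8  -- padding (6B)
8..48  e  (40B, 8-aligned)
48..50  c  (2B, 2-aligned)
50..52  -- padding (2B)
52..56  b  (4B, 4-aligned)
56..57  f  (1B, 1-aligned)
57..58  -- padding (1B)
58..60  g  (2B, 2-aligned)
60..62  d  (2B, 2-aligned)
62..64  -- tail padding (2B)
sizeof = 64, alignof = 8
— Config2 —
0..40  e  (40B, 8-aligned)
40..44  b  (4B, 4-aligned)
44..46  a  (2B, 2-aligned)
46..48  c  (2B, 2-aligned)
48..50  g  (2B, 2-aligned)
50..52  d  (2B, 2-aligned)
52..53  f  (1B, 1-aligned)
53..56  -- tail padding (3B)
sizeof = 56, alignof = 8
64 − 56 = 8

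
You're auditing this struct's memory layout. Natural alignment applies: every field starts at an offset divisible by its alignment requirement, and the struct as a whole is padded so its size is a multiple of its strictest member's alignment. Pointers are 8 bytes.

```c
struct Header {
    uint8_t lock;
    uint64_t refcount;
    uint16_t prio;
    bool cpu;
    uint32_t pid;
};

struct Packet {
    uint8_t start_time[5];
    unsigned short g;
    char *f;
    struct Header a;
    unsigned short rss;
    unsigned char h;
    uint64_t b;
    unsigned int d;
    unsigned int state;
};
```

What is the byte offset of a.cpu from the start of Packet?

34

Header: lock at 0 (size 1, align 1) → ends 1; pad 7 to align 8 for refcount; refcount at 8 (size 8, align 8) → ends 16; prio at 16 (size 2, align 2) → ends 18; cpu at 18 (size 1, align 1) → ends 19; pad 1 to align 4 for pid; pid at 20 (size 4, align 4) → ends 24; total 24 bytes, alignment 8
start_time at 0 (size 5, align 1) → ends 5
pad 1 to align 2 for g
g at 6 (size 2, align 2) → ends 8
f at 8 (size 8, align 8) → ends 16
a at 16 (size 24, align 8) → ends 40
within Header: cpu at 18
16 + 18 = 34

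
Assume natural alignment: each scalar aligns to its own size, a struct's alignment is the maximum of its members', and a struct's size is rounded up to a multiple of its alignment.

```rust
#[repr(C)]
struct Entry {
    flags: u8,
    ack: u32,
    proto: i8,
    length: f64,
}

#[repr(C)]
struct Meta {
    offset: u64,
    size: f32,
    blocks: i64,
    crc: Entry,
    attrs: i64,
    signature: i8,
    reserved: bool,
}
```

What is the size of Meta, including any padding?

Entry: 0..1  flags  (1B, 1-aligned); 1..4  -- padding (3B); 4..8  ack  (4B, 4-aligned); 8..9  proto  (1B, 1-aligned); 9..16  -- padding (7B); 16..24  length  (8B, 8-aligned); sizeof = 24, alignof = 8
0..8  offset  (8B, 8-aligned)
8..12  size  (4B, 4-aligned)
12..16  -- padding (4B)
16..24  blocks  (8B, 8-aligned)
24..48  crc  (24B, 8-aligned)
48..56  attrs  (8B, 8-aligned)
56..57  signature  (1B, 1-aligned)
57..58  reserved  (1B, 1-aligned)
58..64  -- tail padding (6B)
sizeof = 64, alignof = 8

64 bytes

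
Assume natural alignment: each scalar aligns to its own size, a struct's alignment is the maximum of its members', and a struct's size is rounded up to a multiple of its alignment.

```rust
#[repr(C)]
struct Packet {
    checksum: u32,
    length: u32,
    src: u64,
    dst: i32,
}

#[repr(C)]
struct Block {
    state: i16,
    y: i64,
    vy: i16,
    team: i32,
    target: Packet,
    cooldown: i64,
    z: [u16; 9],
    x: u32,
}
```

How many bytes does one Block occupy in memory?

Packet: @0: checksum [4B, align 4] → 4; @4: length [4B, align 4] → 8; @8: src [8B, align 8] → 16; @16: dst [4B, align 4] → 20; +4 tail pad (align 8); size 24, align 8
@0: state [2B, align 2] → 2
+6 pad (align 8)
@8: y [8B, align 8] → 16
@16: vy [2B, align 2] → 18
+2 pad (align 4)
@20: team [4B, align 4] → 24
@24: target [24B, align 8] → 48
@48: cooldown [8B, align 8] → 56
@56: z [18B, align 2] → 74
+2 pad (align 4)
@76: x [4B, align 4] → 80
size 80, align 8

80 bytes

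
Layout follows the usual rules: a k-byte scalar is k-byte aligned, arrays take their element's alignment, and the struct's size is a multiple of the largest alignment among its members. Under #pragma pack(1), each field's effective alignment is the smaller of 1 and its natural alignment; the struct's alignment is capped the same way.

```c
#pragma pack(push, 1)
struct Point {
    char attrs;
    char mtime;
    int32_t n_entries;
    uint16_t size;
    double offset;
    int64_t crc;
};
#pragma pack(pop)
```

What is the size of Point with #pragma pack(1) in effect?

@0: attrs [1B, align 1] → 1
@1: mtime [1B, align 1] → 2
@2: n_entries [4B, align 1] → 6
@6: size [2B, align 1] → 8
@8: offset [8B, align 1] → 16
@16: crc [8B, align 1] → 24
size 24, align 1

24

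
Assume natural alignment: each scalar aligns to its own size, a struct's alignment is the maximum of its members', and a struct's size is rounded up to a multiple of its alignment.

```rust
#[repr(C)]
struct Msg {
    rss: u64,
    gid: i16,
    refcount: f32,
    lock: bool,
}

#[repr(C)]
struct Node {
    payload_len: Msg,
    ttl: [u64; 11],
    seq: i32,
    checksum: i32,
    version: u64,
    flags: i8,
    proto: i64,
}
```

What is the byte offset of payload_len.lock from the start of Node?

16

Msg: 0..8  rss  (8B, 8-aligned); 8..10  gid  (2B, 2-aligned); 10..12  -- padding (2B); 12..16  refcount  (4B, 4-aligned); 16..17  lock  (1B, 1-aligned); 17..24  -- tail padding (7B); sizeof = 24, alignof = 8
0..24  payload_len  (24B, 8-aligned)
within Msg: lock at 16
0 + 16 = 16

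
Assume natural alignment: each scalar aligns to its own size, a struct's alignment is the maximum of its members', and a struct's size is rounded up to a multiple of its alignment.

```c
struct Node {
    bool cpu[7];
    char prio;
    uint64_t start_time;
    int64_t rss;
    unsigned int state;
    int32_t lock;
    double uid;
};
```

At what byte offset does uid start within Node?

cpu at 0 (size 7, align 1) → ends 7
prio at 7 (size 1, align 1) → ends 8
start_time at 8 (size 8, align 8) → ends 16
rss at 16 (size 8, align 8) → ends 24
state at 24 (size 4, align 4) → ends 28
lock at 28 (size 4, align 4) → ends 32
uid at 32 (size 8, align 8) → ends 40

32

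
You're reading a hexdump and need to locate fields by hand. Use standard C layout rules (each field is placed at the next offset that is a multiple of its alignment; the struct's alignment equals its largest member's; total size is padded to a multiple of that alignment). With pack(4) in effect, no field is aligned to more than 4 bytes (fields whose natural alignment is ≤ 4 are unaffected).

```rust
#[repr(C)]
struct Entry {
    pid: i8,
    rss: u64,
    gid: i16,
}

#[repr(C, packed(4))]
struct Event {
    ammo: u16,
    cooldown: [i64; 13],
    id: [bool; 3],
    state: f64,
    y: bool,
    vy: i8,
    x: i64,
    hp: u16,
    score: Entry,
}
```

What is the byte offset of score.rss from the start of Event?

Entry: 0..1  pid  (1B, 1-aligned); 1..8  -- padding (7B); 8..16  rss  (8B, 8-aligned); 16..18  gid  (2B, 2-aligned); 18..24  -- tail padding (6B); sizeof = 24, alignof = 8
0..2  ammo  (2B, 2-aligned)
2..4  -- padding (2B)
4..108  cooldown  (104B, 4-aligned)
108..111  id  (3B, 1-aligned)
111..112  -- padding (1B)
112..120  state  (8B, 4-aligned)
120..121  y  (1B, 1-aligned)
121..122  vy  (1B, 1-aligned)
122..124  -- padding (2B)
124..132  x  (8B, 4-aligned)
132..134  hp  (2B, 2-aligned)
134..136  -- padding (2B)
136..160  score  (24B, 4-aligned)
within Entry: rss at 8
136 + 8 = 144

144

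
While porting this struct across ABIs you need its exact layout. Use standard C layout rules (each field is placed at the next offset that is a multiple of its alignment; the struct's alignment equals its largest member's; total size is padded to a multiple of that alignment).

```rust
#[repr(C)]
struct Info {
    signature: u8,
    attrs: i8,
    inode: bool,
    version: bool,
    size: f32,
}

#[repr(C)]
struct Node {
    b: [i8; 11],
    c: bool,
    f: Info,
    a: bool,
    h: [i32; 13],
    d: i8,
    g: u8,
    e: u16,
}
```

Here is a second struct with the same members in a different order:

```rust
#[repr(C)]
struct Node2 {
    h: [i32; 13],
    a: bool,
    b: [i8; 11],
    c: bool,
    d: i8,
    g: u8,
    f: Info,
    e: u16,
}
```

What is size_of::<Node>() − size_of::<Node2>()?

Info: @0: signature [1B, align 1] → 1; @1: attrs [1B, align 1] → 2; @2: inode [1B, align 1] → 3; @3: version [1B, align 1] → 4; @4: size [4B, align 4] → 8; size 8, align 4
@0: b [11B, align 1] → 11
@11: c [1B, align 1] → 12
@12: f [8B, align 4] → 20
@20: a [1B, align 1] → 21
+3 pad (align 4)
@24: h [52B, align 4] → 76
@76: d [1B, align 1] → 77
@77: g [1B, align 1] → 78
@78: e [2B, align 2] → 80
size 80, align 4
— Node2 —
@0: h [52B, align 4] → 52
@52: a [1B, align 1] → 53
@53: b [11B, align 1] → 64
@64: c [1B, align 1] → 65
@65: d [1B, align 1] → 66
@66: g [1B, align 1] → 67
+1 pad (align 4)
@68: f [8B, align 4] → 76
@76: e [2B, align 2] → 78
+2 tail pad (align 4)
size 80, align 4
80 − 80 = 0

0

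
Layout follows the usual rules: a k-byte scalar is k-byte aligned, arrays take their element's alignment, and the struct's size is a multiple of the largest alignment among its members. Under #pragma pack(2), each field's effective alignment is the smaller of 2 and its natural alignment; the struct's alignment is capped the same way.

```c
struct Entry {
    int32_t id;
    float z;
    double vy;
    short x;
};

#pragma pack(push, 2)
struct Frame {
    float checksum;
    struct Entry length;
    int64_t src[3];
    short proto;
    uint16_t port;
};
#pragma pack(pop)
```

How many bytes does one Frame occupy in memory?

56

Entry: 0..4  id  (4B, 4-aligned); 4..8  z  (4B, 4-aligned); 8..16  vy  (8B, 8-aligned); 16..18  x  (2B, 2-aligned); 18..24  -- tail padding (6B); sizeof = 24, alignof = 8
0..4  checksum  (4B, 2-aligned)
4..28  length  (24B, 2-aligned)
28..52  src  (24B, 2-aligned)
52..54  proto  (2B, 2-aligned)
54..56  port  (2B, 2-aligned)
sizeof = 56, alignof = 2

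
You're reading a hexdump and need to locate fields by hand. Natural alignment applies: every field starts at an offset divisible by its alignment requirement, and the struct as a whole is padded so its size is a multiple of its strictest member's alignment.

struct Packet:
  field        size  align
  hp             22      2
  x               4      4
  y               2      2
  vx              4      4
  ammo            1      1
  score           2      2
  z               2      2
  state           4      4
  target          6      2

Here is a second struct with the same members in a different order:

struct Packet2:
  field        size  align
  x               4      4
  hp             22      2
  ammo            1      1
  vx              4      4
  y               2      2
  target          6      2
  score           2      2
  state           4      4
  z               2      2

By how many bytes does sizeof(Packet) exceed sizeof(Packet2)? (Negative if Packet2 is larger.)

4

0..22  hp  (22B, 2-aligned)
22..24  -- padding (2B)
24..28  x  (4B, 4-aligned)
28..30  y  (2B, 2-aligned)
30..32  -- padding (2B)
32..36  vx  (4B, 4-aligned)
36..37  ammo  (1B, 1-aligned)
37..38  -- padding (1B)
38..40  score  (2B, 2-aligned)
40..42  z  (2B, 2-aligned)
42..44  -- padding (2B)
44..48  state  (4B, 4-aligned)
48..54  target  (6B, 2-aligned)
54..56  -- tail padding (2B)
sizeof = 56, alignof = 4
— Packet2 —
0..4  x  (4B, 4-aligned)
4..26  hp  (22B, 2-aligned)
26..27  ammo  (1B, 1-aligned)
27..28  -- padding (1B)
28..32  vx  (4B, 4-aligned)
32..34  y  (2B, 2-aligned)
34..40  target  (6B, 2-aligned)
40..42  score  (2B, 2-aligned)
42..44  -- padding (2B)
44..48  state  (4B, 4-aligned)
48..50  z  (2B, 2-aligned)
50..52  -- tail padding (2B)
sizeof = 52, alignof = 4
56 − 52 = 4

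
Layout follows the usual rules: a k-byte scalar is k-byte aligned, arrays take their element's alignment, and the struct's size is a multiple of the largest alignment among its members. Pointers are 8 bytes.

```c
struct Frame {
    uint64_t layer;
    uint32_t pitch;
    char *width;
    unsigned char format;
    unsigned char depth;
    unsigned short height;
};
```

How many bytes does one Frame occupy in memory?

0..8  layer  (8B, 8-aligned)
8..12  pitch  (4B, 4-aligned)
12..16  -- padding (4B)
16..24  width  (8B, 8-aligned)
24..25  format  (1B, 1-aligned)
25..26  depth  (1B, 1-aligned)
26..28  height  (2B, 2-aligned)
28..32  -- tail padding (4B)
sizeof = 32, alignof = 8

32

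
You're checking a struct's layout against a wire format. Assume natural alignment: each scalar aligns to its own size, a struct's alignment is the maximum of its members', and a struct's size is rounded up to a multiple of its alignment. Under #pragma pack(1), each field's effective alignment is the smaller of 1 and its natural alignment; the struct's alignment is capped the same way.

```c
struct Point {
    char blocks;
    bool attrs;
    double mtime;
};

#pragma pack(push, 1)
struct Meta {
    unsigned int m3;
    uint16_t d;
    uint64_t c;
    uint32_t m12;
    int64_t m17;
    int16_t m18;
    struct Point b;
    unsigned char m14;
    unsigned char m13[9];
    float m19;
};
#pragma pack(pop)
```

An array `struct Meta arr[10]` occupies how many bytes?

580

Point: @0: blocks [1B, align 1] → 1; @1: attrs [1B, align 1] → 2; +6 pad (align 8); @8: mtime [8B, align 8] → 16; size 16, align 8
@0: m3 [4B, align 1] → 4
@4: d [2B, align 1] → 6
@6: c [8B, align 1] → 14
@14: m12 [4B, align 1] → 18
@18: m17 [8B, align 1] → 26
@26: m18 [2B, align 1] → 28
@28: b [16B, align 1] → 44
@44: m14 [1B, align 1] → 45
@45: m13 [9B, align 1] → 54
@54: m19 [4B, align 1] → 58
size 58, align 1
array of 10: 10 × 58 = 580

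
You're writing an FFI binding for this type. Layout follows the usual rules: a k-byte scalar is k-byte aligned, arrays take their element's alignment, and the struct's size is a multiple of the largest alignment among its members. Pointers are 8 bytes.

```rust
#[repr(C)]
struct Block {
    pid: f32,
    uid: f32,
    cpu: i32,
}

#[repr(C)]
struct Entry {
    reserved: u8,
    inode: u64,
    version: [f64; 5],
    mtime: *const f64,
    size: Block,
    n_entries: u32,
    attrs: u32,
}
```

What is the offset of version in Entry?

Block: pid at 0 (size 4, align 4) → ends 4; uid at 4 (size 4, align 4) → ends 8; cpu at 8 (size 4, align 4) → ends 12; total 12 bytes, alignment 4
reserved at 0 (size 1, align 1) → ends 1
pad 7 to align 8 for inode
inode at 8 (size 8, align 8) → ends 16
version at 16 (size 40, align 8) → ends 56

16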